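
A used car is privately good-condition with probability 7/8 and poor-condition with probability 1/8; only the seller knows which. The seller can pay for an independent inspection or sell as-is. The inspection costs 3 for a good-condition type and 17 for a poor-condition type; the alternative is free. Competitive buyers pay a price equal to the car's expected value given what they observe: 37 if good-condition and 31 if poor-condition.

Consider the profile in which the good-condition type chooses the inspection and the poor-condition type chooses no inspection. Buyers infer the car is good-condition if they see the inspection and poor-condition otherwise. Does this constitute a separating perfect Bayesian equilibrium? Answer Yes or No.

Yes

Under these beliefs, the inspection earns price 37 and no inspection earns price 31.
good-condition: the inspection nets 37 − 3 = 34; no inspection nets 31. good-condition prefers the inspection.
poor-condition: the inspection nets 37 − 17 = 20; no inspection nets 31. poor-condition prefers no inspection.
Neither type deviates, so the separating profile is an equilibrium.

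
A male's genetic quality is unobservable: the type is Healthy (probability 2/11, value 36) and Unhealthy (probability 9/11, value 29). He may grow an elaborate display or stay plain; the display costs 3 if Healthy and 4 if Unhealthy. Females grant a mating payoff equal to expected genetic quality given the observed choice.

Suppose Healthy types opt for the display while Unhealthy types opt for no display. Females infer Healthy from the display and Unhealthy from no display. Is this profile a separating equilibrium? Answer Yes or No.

No

Under these beliefs, the display earns mating payoff 36 and no display earns mating payoff 29.
Healthy: the display nets 36 − 3 = 33; no display nets 29. Healthy prefers the display.
Unhealthy: the display nets 36 − 4 = 32; no display nets 29. Unhealthy would deviate to the display.
Unhealthy has a profitable deviation, so the profile is not an equilibrium.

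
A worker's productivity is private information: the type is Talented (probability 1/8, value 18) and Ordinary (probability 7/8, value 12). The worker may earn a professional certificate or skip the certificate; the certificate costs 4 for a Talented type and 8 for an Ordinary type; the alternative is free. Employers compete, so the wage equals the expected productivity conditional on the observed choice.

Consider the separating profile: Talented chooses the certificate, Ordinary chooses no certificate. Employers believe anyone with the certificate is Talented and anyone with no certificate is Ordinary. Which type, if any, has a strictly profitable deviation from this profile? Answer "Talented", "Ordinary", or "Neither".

The certificate pays 18; no certificate pays 12.
Talented: assigned the certificate, nets 18 − 4 = 14; deviating to no certificate nets 12.
Ordinary: assigned no certificate, nets 12; deviating to the certificate nets 18 − 8 = 10.
Both types strictly prefer their assigned action; no profitable deviation.

Neither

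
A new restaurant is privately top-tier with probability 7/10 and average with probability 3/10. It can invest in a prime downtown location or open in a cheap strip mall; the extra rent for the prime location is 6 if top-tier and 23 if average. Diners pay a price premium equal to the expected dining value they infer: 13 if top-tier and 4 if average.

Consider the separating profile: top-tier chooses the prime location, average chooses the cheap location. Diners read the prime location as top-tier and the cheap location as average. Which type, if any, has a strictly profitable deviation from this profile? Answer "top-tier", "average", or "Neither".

The prime location pays 13; the cheap location pays 4.
top-tier: assigned the prime location, nets 13 − 6 = 7; deviating to the cheap location nets 4.
average: assigned the cheap location, nets 4; deviating to the prime location nets 13 − 23 = -10.
Both types strictly prefer their assigned action; no profitable deviation.

Neither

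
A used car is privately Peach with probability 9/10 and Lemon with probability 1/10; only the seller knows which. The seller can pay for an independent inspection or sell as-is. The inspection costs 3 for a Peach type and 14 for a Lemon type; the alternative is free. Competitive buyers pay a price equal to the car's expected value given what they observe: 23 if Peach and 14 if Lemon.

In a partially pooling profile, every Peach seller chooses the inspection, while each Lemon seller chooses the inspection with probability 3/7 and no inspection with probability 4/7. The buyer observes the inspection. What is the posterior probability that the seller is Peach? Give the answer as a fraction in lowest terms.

21/22

P(the inspection) = (9/10)·1 + (1/10)·(3/7) = 33/35.
By Bayes' rule, P(Peach | the inspection) = (9/10) / (33/35) = 21/22.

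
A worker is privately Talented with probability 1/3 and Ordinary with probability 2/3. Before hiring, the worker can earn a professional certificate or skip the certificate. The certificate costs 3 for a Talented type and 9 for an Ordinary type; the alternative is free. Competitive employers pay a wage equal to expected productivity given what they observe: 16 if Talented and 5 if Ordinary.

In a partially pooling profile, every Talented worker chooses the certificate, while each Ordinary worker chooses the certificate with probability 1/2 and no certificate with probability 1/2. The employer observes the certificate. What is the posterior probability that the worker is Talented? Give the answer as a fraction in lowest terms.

P(the certificate) = (1/3)·1 + (2/3)·(1/2) = 2/3.
By Bayes' rule, P(Talented | the certificate) = (1/3) / (2/3) = 1/2.

1/2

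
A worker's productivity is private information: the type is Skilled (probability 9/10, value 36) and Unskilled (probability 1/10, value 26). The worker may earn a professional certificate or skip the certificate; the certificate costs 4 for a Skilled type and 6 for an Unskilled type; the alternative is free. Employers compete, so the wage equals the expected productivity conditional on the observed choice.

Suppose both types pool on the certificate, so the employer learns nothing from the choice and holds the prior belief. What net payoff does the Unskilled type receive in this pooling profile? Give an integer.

Pooled wage = 9/10·36 + 1/10·26 = 35.
Unskilled pays cost 6 for the certificate, so net payoff = 35 − 6 = 29.

29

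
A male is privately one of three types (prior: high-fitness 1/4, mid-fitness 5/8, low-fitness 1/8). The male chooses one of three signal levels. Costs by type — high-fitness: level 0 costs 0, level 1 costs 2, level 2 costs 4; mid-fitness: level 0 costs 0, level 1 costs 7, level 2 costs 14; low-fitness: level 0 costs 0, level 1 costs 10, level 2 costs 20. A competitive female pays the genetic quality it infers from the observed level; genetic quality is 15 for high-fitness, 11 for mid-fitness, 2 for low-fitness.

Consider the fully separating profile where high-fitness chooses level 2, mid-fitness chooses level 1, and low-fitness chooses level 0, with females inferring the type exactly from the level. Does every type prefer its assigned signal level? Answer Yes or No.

Separating mating payoffs: level 2 → 15, level 1 → 11, level 0 → 2.
high-fitness (assigned level 2): level 0: 2 − 0 = 2; level 1: 11 − 2 = 9; level 2: 15 − 4 = 11. high-fitness stays.
mid-fitness (assigned level 1): level 0: 2 − 0 = 2; level 1: 11 − 7 = 4; level 2: 15 − 14 = 1. mid-fitness stays.
low-fitness (assigned level 0): level 0: 2 − 0 = 2; level 1: 11 − 10 = 1; level 2: 15 − 20 = -5. low-fitness stays.
Every type prefers its assigned level; separation holds.

Yes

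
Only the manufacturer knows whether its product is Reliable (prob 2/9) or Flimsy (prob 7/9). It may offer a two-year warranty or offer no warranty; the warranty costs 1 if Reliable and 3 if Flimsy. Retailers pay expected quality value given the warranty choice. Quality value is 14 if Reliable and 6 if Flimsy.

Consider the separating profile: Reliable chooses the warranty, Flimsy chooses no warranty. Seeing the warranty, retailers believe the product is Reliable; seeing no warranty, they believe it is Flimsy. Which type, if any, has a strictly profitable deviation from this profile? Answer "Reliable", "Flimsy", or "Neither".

Flimsy

The warranty pays 14; no warranty pays 6.
Reliable: assigned the warranty, nets 14 − 1 = 13; deviating to no warranty nets 6.
Flimsy: assigned no warranty, nets 6; deviating to the warranty nets 14 − 3 = 11.
The Flimsy type gains 5 by deviating.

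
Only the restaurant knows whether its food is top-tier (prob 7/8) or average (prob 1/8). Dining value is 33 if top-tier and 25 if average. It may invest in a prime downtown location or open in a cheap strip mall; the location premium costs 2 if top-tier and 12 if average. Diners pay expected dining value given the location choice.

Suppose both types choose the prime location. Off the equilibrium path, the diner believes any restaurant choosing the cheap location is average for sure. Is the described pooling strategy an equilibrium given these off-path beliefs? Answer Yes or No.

On path, the diner holds the prior and pays 7/8·33 + 1/8·25 = 32. Off path (the cheap location), believing average, it pays 25.
top-tier: the prime location nets 32 − 2 = 30; the cheap location nets 25. top-tier stays.
average: the prime location nets 32 − 12 = 20; the cheap location nets 25. average would deviate.
A type deviates, so pooling fails.

No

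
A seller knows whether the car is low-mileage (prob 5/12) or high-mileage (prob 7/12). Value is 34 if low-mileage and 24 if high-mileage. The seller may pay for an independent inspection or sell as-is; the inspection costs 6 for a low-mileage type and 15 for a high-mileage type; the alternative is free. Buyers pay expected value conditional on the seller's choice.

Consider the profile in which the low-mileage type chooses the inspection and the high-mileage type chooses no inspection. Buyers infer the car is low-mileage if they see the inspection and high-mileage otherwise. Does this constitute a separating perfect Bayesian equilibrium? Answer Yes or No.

Yes

Under these beliefs, the inspection earns price 34 and no inspection earns price 24.
low-mileage: the inspection nets 34 − 6 = 28; no inspection nets 24. low-mileage prefers the inspection.
high-mileage: the inspection nets 34 − 15 = 19; no inspection nets 24. high-mileage prefers no inspection.
Neither type deviates, so the separating profile is an equilibrium.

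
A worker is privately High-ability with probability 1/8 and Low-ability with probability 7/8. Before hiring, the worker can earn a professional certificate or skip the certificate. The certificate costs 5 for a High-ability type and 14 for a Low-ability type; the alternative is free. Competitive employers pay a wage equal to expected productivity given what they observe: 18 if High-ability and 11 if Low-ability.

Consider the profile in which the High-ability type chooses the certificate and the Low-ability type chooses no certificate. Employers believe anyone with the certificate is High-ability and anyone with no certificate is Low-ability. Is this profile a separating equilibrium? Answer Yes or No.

Yes

Under these beliefs, the certificate earns wage 18 and no certificate earns wage 11.
High-ability: the certificate nets 18 − 5 = 13; no certificate nets 11. High-ability prefers the certificate.
Low-ability: the certificate nets 18 − 14 = 4; no certificate nets 11. Low-ability prefers no certificate.
Neither type deviates, so the separating profile is an equilibrium.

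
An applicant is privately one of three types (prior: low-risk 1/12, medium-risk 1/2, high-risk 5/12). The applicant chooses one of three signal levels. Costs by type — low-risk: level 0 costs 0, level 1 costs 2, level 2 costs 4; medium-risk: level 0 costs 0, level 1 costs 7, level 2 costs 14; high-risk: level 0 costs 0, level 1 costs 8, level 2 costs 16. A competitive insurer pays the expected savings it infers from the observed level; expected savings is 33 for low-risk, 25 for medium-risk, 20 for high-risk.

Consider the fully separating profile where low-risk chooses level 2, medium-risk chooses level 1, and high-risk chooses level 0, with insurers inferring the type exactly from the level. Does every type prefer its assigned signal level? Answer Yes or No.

Separating rebates: level 2 → 33, level 1 → 25, level 0 → 20.
low-risk (assigned level 2): level 0: 20 − 0 = 20; level 1: 25 − 2 = 23; level 2: 33 − 4 = 29. low-risk stays.
medium-risk (assigned level 1): level 0: 20 − 0 = 20; level 1: 25 − 7 = 18; level 2: 33 − 14 = 19. medium-risk prefers level 0.
high-risk (assigned level 0): level 0: 20 − 0 = 20; level 1: 25 − 8 = 17; level 2: 33 − 16 = 17. high-risk stays.
At least one type deviates; the separating profile fails.

No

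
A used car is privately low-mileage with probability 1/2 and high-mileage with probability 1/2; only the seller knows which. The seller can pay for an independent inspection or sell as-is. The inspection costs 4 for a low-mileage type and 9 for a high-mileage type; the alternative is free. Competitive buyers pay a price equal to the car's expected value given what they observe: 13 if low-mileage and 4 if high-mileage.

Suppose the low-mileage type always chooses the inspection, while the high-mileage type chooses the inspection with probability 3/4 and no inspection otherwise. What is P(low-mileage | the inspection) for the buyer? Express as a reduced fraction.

P(the inspection) = (1/2)·1 + (1/2)·(3/4) = 7/8.
By Bayes' rule, P(low-mileage | the inspection) = (1/2) / (7/8) = 4/7.

4/7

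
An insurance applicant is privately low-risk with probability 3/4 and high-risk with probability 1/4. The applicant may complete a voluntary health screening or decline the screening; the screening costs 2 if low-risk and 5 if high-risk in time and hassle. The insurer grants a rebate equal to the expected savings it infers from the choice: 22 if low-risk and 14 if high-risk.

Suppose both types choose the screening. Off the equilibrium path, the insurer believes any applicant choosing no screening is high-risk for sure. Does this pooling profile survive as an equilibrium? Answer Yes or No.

On path, the insurer holds the prior and pays 3/4·22 + 1/4·14 = 20. Off path (no screening), believing high-risk, it pays 14.
low-risk: the screening nets 20 − 2 = 18; no screening nets 14. low-risk stays.
high-risk: the screening nets 20 − 5 = 15; no screening nets 14. high-risk stays.
No type deviates, so pooling is sustained.

Yes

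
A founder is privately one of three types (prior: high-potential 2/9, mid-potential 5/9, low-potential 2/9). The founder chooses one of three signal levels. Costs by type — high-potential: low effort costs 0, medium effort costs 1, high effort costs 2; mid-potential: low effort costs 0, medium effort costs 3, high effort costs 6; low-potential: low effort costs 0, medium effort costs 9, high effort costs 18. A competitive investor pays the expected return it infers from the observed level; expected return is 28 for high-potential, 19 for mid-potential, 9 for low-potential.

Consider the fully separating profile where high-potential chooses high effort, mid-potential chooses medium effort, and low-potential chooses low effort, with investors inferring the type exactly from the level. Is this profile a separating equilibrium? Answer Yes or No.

No

Separating valuations: high effort → 28, medium effort → 19, low effort → 9.
high-potential (assigned high effort): low effort: 9 − 0 = 9; medium effort: 19 − 1 = 18; high effort: 28 − 2 = 26. high-potential stays.
mid-potential (assigned medium effort): low effort: 9 − 0 = 9; medium effort: 19 − 3 = 16; high effort: 28 − 6 = 22. mid-potential prefers high effort.
low-potential (assigned low effort): low effort: 9 − 0 = 9; medium effort: 19 − 9 = 10; high effort: 28 − 18 = 10. low-potential prefers medium effort.
At least one type deviates; the separating profile fails.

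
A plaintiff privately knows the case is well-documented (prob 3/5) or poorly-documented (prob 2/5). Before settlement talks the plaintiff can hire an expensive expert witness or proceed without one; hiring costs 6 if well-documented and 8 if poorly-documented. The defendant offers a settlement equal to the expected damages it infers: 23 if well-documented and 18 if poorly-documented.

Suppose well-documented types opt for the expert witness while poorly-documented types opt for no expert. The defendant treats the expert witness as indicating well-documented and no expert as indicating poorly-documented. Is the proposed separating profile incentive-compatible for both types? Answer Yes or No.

No

Under these beliefs, the expert witness earns settlement 23 and no expert earns settlement 18.
well-documented: the expert witness nets 23 − 6 = 17; no expert nets 18. well-documented would deviate to no expert.
poorly-documented: the expert witness nets 23 − 8 = 15; no expert nets 18. poorly-documented prefers no expert.
well-documented has a profitable deviation, so the profile is not an equilibrium.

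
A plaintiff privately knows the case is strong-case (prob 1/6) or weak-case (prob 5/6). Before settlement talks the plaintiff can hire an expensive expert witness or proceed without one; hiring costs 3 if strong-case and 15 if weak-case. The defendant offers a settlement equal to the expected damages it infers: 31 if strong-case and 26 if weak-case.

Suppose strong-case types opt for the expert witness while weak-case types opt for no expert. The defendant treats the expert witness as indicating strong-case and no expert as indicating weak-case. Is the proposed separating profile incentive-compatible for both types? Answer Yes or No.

Yes

Under these beliefs, the expert witness earns settlement 31 and no expert earns settlement 26.
strong-case: the expert witness nets 31 − 3 = 28; no expert nets 26. strong-case prefers the expert witness.
weak-case: the expert witness nets 31 − 15 = 16; no expert nets 26. weak-case prefers no expert.
Neither type deviates, so the separating profile is an equilibrium.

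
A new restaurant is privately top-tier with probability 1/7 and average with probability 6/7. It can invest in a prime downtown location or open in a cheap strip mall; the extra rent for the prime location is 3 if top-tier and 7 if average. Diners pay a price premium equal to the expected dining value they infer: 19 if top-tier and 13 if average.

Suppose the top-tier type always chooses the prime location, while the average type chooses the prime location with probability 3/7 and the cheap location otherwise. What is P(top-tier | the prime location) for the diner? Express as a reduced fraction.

7/25

P(the prime location) = (1/7)·1 + (6/7)·(3/7) = 25/49.
By Bayes' rule, P(top-tier | the prime location) = (1/7) / (25/49) = 7/25.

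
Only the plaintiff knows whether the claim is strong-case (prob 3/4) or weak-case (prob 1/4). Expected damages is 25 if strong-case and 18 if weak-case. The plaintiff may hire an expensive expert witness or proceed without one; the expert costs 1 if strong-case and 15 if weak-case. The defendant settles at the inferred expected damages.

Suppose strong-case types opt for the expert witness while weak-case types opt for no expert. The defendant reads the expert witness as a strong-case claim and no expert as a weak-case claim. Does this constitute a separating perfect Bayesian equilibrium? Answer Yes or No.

Under these beliefs, the expert witness earns settlement 25 and no expert earns settlement 18.
strong-case: the expert witness nets 25 − 1 = 24; no expert nets 18. strong-case prefers the expert witness.
weak-case: the expert witness nets 25 − 15 = 10; no expert nets 18. weak-case prefers no expert.
Neither type deviates, so the separating profile is an equilibrium.

Yes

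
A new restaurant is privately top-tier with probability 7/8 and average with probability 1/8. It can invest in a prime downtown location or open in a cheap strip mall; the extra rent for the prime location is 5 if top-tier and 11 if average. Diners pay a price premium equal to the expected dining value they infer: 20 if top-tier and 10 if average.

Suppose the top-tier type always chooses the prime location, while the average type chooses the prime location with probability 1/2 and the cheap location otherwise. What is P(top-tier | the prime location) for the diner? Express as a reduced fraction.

14/15

P(the prime location) = (7/8)·1 + (1/8)·(1/2) = 15/16.
By Bayes' rule, P(top-tier | the prime location) = (7/8) / (15/16) = 14/15.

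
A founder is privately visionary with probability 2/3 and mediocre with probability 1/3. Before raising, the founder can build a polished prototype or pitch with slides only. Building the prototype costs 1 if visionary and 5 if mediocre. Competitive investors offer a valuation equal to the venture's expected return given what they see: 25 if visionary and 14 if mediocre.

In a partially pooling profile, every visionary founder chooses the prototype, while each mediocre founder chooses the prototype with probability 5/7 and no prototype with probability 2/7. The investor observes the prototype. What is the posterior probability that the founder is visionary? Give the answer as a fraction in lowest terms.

14/19

P(the prototype) = (2/3)·1 + (1/3)·(5/7) = 19/21.
By Bayes' rule, P(visionary | the prototype) = (2/3) / (19/21) = 14/19.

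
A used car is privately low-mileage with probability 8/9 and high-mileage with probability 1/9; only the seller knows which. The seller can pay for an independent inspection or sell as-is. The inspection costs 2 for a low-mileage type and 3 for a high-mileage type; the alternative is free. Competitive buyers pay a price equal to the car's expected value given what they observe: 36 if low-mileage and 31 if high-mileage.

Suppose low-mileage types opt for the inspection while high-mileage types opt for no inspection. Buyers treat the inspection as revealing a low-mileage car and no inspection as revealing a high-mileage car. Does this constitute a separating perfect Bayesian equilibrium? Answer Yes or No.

Under these beliefs, the inspection earns price 36 and no inspection earns price 31.
low-mileage: the inspection nets 36 − 2 = 34; no inspection nets 31. low-mileage prefers the inspection.
high-mileage: the inspection nets 36 − 3 = 33; no inspection nets 31. high-mileage would deviate to the inspection.
high-mileage has a profitable deviation, so the profile is not an equilibrium.

No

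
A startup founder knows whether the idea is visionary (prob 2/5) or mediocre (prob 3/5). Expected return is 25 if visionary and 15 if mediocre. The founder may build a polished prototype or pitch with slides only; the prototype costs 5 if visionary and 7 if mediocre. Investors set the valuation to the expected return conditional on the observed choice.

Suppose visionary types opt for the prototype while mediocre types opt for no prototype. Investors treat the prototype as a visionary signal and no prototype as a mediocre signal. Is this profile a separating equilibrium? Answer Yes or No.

No

Under these beliefs, the prototype earns valuation 25 and no prototype earns valuation 15.
visionary: the prototype nets 25 − 5 = 20; no prototype nets 15. visionary prefers the prototype.
mediocre: the prototype nets 25 − 7 = 18; no prototype nets 15. mediocre would deviate to the prototype.
mediocre has a profitable deviation, so the profile is not an equilibrium.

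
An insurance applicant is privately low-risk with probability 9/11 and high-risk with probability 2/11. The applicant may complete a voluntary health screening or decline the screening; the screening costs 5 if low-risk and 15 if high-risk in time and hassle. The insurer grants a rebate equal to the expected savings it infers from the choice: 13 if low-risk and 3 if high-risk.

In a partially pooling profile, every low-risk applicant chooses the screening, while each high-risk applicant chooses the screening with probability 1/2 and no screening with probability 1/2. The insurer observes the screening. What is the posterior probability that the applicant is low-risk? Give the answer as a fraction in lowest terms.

P(the screening) = (9/11)·1 + (2/11)·(1/2) = 10/11.
By Bayes' rule, P(low-risk | the screening) = (9/11) / (10/11) = 9/10.

9/10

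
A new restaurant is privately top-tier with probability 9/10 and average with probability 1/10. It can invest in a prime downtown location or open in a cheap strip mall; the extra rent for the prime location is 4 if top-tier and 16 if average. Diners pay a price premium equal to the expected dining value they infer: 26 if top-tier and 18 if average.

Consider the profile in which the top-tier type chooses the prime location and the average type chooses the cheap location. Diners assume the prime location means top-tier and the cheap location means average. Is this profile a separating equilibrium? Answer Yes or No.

Yes

Under these beliefs, the prime location earns price premium 26 and the cheap location earns price premium 18.
top-tier: the prime location nets 26 − 4 = 22; the cheap location nets 18. top-tier prefers the prime location.
average: the prime location nets 26 − 16 = 10; the cheap location nets 18. average prefers the cheap location.
Neither type deviates, so the separating profile is an equilibrium.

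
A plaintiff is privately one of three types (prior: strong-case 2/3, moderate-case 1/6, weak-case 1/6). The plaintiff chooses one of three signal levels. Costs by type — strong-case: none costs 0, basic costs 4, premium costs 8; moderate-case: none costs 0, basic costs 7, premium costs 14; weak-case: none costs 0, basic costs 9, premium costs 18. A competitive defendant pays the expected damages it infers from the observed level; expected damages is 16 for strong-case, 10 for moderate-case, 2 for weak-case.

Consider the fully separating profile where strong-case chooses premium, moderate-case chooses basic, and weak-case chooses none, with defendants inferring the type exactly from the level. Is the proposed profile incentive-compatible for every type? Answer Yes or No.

Separating settlements: premium → 16, basic → 10, none → 2.
strong-case (assigned premium): none: 2 − 0 = 2; basic: 10 − 4 = 6; premium: 16 − 8 = 8. strong-case stays.
moderate-case (assigned basic): none: 2 − 0 = 2; basic: 10 − 7 = 3; premium: 16 − 14 = 2. moderate-case stays.
weak-case (assigned none): none: 2 − 0 = 2; basic: 10 − 9 = 1; premium: 16 − 18 = -2. weak-case stays.
Every type prefers its assigned level; separation holds.

Yes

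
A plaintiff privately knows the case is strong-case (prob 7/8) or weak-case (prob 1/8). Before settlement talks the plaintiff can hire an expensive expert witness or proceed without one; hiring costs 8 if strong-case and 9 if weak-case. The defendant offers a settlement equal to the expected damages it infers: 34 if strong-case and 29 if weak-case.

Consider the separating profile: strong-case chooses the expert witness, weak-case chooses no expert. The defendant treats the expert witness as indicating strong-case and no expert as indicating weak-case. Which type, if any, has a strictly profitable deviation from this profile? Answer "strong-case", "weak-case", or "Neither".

The expert witness pays 34; no expert pays 29.
strong-case: assigned the expert witness, nets 34 − 8 = 26; deviating to no expert nets 29.
weak-case: assigned no expert, nets 29; deviating to the expert witness nets 34 − 9 = 25.
The strong-case type gains 3 by deviating.

strong-case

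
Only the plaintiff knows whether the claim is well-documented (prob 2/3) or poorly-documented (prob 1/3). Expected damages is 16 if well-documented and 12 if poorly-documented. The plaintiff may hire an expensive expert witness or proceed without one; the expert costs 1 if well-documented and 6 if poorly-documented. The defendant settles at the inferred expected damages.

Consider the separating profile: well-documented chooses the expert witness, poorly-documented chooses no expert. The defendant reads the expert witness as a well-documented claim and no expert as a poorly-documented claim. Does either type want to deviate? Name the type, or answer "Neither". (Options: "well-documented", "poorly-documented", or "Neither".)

The expert witness pays 16; no expert pays 12.
well-documented: assigned the expert witness, nets 16 − 1 = 15; deviating to no expert nets 12.
poorly-documented: assigned no expert, nets 12; deviating to the expert witness nets 16 − 6 = 10.
Both types strictly prefer their assigned action; no profitable deviation.

Neither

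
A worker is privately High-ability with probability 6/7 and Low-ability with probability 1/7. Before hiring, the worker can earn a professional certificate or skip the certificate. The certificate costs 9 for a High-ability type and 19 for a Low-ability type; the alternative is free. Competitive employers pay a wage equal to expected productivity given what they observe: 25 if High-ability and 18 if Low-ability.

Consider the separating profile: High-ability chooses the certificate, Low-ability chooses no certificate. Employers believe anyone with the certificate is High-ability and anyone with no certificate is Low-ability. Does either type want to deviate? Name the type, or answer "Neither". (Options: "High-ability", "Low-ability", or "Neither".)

The certificate pays 25; no certificate pays 18.
High-ability: assigned the certificate, nets 25 − 9 = 16; deviating to no certificate nets 18.
Low-ability: assigned no certificate, nets 18; deviating to the certificate nets 25 − 19 = 6.
The High-ability type gains 2 by deviating.

High-ability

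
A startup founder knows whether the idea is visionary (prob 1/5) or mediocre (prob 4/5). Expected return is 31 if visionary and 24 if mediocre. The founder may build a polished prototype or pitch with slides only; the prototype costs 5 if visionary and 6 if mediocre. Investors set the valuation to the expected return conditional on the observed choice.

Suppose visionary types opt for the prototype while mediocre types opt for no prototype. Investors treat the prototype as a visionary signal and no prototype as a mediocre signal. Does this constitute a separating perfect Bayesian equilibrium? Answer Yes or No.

Under these beliefs, the prototype earns valuation 31 and no prototype earns valuation 24.
visionary: the prototype nets 31 − 5 = 26; no prototype nets 24. visionary prefers the prototype.
mediocre: the prototype nets 31 − 6 = 25; no prototype nets 24. mediocre would deviate to the prototype.
mediocre has a profitable deviation, so the profile is not an equilibrium.

No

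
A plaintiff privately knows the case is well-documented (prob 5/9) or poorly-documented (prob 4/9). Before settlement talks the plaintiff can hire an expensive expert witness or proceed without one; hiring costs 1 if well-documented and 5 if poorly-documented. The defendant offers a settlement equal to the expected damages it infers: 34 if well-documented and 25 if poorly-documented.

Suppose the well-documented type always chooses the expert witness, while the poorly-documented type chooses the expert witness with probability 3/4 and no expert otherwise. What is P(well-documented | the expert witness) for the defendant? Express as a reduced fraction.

P(the expert witness) = (5/9)·1 + (4/9)·(3/4) = 8/9.
By Bayes' rule, P(well-documented | the expert witness) = (5/9) / (8/9) = 5/8.

5/8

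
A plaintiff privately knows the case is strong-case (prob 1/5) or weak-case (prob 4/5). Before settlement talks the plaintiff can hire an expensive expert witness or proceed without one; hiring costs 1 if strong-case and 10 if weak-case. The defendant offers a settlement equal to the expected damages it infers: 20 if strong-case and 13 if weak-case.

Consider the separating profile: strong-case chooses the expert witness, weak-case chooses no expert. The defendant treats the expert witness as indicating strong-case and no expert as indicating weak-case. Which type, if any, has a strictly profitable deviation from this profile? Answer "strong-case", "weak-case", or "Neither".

Neither

The expert witness pays 20; no expert pays 13.
strong-case: assigned the expert witness, nets 20 − 1 = 19; deviating to no expert nets 13.
weak-case: assigned no expert, nets 13; deviating to the expert witness nets 20 − 10 = 10.
Both types strictly prefer their assigned action; no profitable deviation.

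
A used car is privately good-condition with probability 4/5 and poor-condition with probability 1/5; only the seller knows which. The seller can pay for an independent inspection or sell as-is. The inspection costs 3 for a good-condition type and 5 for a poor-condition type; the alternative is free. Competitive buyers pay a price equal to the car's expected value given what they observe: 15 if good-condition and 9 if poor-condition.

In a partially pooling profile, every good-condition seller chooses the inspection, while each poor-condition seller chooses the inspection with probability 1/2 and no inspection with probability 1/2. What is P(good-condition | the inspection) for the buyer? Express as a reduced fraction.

8/9

P(the inspection) = (4/5)·1 + (1/5)·(1/2) = 9/10.
By Bayes' rule, P(good-condition | the inspection) = (4/5) / (9/10) = 8/9.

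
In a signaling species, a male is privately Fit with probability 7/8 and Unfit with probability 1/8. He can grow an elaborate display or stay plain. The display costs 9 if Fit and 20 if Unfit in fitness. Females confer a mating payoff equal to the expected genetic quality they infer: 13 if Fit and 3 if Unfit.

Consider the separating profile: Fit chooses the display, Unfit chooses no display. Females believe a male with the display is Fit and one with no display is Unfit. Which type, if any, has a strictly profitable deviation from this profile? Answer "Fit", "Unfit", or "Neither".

Neither

The display pays 13; no display pays 3.
Fit: assigned the display, nets 13 − 9 = 4; deviating to no display nets 3.
Unfit: assigned no display, nets 3; deviating to the display nets 13 − 20 = -7.
Both types strictly prefer their assigned action; no profitable deviation.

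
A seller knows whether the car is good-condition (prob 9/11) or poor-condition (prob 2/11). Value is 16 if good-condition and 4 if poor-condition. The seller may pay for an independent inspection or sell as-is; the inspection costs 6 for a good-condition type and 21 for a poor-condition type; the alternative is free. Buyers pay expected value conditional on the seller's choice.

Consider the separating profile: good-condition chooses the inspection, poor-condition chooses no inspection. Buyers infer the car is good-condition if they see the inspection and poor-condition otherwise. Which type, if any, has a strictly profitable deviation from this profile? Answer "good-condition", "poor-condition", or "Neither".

Neither

The inspection pays 16; no inspection pays 4.
good-condition: assigned the inspection, nets 16 − 6 = 10; deviating to no inspection nets 4.
poor-condition: assigned no inspection, nets 4; deviating to the inspection nets 16 − 21 = -5.
Both types strictly prefer their assigned action; no profitable deviation.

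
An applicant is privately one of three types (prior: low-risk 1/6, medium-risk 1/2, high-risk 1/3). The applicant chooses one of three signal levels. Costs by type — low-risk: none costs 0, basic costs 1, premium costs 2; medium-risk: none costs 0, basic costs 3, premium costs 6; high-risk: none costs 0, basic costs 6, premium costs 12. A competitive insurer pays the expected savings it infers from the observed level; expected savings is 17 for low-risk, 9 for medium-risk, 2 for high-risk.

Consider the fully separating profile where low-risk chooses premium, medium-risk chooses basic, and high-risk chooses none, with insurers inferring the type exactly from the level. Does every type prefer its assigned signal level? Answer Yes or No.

Separating rebates: premium → 17, basic → 9, none → 2.
low-risk (assigned premium): none: 2 − 0 = 2; basic: 9 − 1 = 8; premium: 17 − 2 = 15. low-risk stays.
medium-risk (assigned basic): none: 2 − 0 = 2; basic: 9 − 3 = 6; premium: 17 − 6 = 11. medium-risk prefers premium.
high-risk (assigned none): none: 2 − 0 = 2; basic: 9 − 6 = 3; premium: 17 − 12 = 5. high-risk prefers premium.
At least one type deviates; the separating profile fails.

No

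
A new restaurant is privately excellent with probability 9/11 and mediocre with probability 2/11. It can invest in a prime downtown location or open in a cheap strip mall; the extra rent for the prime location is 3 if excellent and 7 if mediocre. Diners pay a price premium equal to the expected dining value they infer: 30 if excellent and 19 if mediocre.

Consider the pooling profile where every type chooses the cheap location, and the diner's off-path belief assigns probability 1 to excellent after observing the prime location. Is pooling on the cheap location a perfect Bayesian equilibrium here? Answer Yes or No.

Yes

On path, the diner holds the prior and pays 9/11·30 + 2/11·19 = 28. Off path (the prime location), believing excellent, it pays 30.
excellent: the cheap location nets 28; the prime location nets 30 − 3 = 27. excellent stays.
mediocre: the cheap location nets 28; the prime location nets 30 − 7 = 23. mediocre stays.
No type deviates, so pooling is sustained.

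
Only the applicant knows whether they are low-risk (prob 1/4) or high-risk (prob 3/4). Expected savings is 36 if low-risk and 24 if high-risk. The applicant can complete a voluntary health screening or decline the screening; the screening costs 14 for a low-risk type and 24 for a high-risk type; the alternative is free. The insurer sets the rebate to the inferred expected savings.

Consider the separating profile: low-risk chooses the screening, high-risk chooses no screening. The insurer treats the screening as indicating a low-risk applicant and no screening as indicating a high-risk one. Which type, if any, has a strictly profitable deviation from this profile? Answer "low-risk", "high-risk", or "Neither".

low-risk

The screening pays 36; no screening pays 24.
low-risk: assigned the screening, nets 36 − 14 = 22; deviating to no screening nets 24.
high-risk: assigned no screening, nets 24; deviating to the screening nets 36 − 24 = 12.
The low-risk type gains 2 by deviating.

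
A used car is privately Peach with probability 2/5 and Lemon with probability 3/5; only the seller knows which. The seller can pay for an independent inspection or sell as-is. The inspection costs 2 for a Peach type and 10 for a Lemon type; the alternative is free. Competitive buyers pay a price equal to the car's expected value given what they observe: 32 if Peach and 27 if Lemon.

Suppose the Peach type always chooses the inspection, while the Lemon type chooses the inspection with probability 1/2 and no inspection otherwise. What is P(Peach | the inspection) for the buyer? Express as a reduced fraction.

4/7

P(the inspection) = (2/5)·1 + (3/5)·(1/2) = 7/10.
By Bayes' rule, P(Peach | the inspection) = (2/5) / (7/10) = 4/7.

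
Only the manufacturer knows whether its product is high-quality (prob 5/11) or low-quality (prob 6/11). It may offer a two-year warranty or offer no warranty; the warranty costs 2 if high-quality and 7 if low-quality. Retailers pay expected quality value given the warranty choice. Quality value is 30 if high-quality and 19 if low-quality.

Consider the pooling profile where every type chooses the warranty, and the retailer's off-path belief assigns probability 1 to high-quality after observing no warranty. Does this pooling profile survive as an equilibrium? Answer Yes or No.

No

On path, the retailer holds the prior and pays 5/11·30 + 6/11·19 = 24. Off path (no warranty), believing high-quality, it pays 30.
high-quality: the warranty nets 24 − 2 = 22; no warranty nets 30. high-quality would deviate.
low-quality: the warranty nets 24 − 7 = 17; no warranty nets 30. low-quality would deviate.
A type deviates, so pooling fails.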